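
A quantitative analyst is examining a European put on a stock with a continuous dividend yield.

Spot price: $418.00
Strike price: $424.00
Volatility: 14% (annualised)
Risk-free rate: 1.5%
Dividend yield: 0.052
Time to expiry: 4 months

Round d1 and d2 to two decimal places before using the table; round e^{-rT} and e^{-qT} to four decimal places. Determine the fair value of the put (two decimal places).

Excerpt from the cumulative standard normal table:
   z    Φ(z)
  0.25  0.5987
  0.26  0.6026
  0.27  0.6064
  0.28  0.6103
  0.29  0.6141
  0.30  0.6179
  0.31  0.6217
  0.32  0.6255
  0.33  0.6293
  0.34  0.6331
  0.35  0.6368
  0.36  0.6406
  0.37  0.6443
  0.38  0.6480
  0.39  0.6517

T = 0.3333;  σ√T = 0.0808
d₁ = [ln(418/424) + (0.015 − 0.052 + 0.14²/2)·0.3333] / 0.0808 = [-0.0143 − 0.0091] / 0.0808 = -0.2885 → -0.29
d₂ = d₁ − σ√T = -0.2885 − 0.0808 = -0.3693 → -0.37
e^(−qT) = e^(−0.052·0.3333) = 0.9828;  e^(−rT) = e^(−0.015·0.3333) = 0.9950
N(−d₂) = N(0.37) = 0.6443;  N(−d₁) = N(0.29) = 0.6141
P = 424·0.9950·0.6443 − 418·0.9828·0.6141 = 271.8173 − 252.2787 = 19.5386

$19.54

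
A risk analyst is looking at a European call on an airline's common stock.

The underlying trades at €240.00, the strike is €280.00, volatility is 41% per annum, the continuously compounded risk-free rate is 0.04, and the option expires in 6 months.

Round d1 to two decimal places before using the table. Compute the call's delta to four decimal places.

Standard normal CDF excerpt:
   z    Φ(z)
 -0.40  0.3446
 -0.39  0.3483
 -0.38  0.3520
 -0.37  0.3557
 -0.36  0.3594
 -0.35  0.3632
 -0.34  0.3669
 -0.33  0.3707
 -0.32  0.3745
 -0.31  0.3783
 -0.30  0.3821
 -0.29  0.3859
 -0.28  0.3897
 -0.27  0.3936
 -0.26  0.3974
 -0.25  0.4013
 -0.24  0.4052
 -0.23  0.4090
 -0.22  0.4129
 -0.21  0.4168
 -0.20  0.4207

σ√T = 0.41 × 0.7071 = 0.2899
d₁ = [ln(240/280) + (0.04 + ½·0.41²)·0.5] / (σ√T) = (-0.1542 + 0.0620) / 0.2899 = -0.3178 which rounds to -0.32
N(d₁) = N(-0.32) = 0.3745
Δ_call = N(d₁) = 0.3745

0.3745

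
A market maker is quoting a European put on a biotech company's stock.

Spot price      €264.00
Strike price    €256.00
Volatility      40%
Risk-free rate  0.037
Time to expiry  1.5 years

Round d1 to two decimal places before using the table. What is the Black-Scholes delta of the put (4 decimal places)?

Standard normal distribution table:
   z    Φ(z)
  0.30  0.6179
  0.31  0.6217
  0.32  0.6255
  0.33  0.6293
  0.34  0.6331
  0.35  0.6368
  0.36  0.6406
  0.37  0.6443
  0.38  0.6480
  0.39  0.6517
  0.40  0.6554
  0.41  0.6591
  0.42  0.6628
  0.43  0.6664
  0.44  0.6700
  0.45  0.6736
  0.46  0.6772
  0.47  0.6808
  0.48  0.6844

σ√T = 0.4 × 1.2247 = 0.4899
d₁ = [ln(264/256) + (0.037 + ½·0.4²)·1.5] / (σ√T) = (0.0308 + 0.1755) / 0.4899 = 0.4211 which rounds to 0.42
N(d₁) = N(0.42) = 0.6628
Δ_put = N(d₁) − 1 = 0.6628 − 1 = -0.3372

-0.3372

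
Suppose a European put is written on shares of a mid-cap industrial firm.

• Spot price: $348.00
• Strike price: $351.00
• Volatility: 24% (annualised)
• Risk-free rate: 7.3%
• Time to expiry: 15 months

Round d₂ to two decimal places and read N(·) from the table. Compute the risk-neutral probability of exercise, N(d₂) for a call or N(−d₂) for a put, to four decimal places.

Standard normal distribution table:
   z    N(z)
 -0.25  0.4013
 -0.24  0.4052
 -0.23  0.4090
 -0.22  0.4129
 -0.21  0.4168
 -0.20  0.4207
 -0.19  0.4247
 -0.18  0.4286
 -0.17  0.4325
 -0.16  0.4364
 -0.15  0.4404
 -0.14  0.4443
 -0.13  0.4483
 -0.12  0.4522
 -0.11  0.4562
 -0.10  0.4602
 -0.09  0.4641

T = 1.25;  σ√T = 0.2683
d₁ = [ln(348/351) + (0.073 + 0.24²/2)·1.25] / 0.2683 = [-0.0086 + 0.1273] / 0.2683 = 0.4422 ⇒ 0.44
d₂ = d₁ − σ√T = 0.4422 − 0.2683 = 0.1739 ⇒ 0.17
Pr(exercise) under Q = N(−d₂) = N(-0.17) = 0.4325

0.4325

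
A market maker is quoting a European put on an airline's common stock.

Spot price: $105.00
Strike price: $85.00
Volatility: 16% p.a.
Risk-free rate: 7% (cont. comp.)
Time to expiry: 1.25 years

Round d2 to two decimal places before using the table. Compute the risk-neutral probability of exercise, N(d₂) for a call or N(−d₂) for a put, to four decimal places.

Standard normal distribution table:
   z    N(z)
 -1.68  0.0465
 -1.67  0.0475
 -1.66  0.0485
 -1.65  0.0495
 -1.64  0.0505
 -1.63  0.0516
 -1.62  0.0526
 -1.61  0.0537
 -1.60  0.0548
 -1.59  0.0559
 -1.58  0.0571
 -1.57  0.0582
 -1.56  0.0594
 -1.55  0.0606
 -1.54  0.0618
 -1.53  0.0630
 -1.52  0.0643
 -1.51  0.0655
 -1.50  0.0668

0.0571

σ√T = 0.16·√1.25 = 0.1789
d₁ = [ln(105/85) + (0.07 + 0.16²/2)·1.25] / 0.1789 = [0.2113 + 0.1035] / 0.1789 = 1.7598 which rounds to 1.76
d₂ = d₁ − σ√T = 1.7598 − 0.1789 = 1.5810 which rounds to 1.58
Pr(exercise) under Q = N(−d₂) = N(-1.58) = 0.0571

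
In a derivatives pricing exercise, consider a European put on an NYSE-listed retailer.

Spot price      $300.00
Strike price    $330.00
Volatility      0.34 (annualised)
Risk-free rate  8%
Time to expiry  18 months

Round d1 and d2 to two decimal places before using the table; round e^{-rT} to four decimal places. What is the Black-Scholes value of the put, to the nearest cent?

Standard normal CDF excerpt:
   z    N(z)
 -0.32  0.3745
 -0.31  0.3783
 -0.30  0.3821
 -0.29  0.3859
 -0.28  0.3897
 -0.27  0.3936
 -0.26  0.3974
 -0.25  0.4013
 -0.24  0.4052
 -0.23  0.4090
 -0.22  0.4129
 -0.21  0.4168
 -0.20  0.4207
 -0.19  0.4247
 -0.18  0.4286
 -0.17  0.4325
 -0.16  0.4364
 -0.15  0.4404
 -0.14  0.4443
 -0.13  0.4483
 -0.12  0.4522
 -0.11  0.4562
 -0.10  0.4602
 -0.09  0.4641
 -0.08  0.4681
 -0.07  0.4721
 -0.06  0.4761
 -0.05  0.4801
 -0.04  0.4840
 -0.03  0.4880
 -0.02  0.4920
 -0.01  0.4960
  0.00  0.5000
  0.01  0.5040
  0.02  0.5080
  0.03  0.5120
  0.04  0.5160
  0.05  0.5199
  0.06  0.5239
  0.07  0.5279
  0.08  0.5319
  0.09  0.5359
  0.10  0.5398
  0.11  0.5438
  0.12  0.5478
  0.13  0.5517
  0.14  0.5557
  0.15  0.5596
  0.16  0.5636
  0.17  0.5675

$45.70

σ√T = 0.34·√1.5 = 0.4164
ln(S/K) + (r + σ²/2)T = ln(300/330) + (0.08 + 0.34²/2)·1.5 = -0.0953 + 0.2067 = 0.1114
d₁ = 0.1114 / 0.4164 = 0.2675 ⇒ 0.27
d₂ = d₁ − σ√T = 0.2675 − 0.4164 = -0.1489 ⇒ -0.15
exp(−rT) = exp(−0.08·1.5) = 0.8869
N(−d₂) = N(0.15) = 0.5596;  N(−d₁) = N(-0.27) = 0.3936
P = 330·0.8869·0.5596 − 300·0.3936 = 163.7820 − 118.0800 = 45.7020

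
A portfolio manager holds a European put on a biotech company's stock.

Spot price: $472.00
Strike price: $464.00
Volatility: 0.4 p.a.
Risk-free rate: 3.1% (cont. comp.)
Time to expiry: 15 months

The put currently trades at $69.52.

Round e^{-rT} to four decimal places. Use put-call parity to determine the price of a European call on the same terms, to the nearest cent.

$95.15

e^(−rT) = e^(−0.031·1.25) = 0.9620
Put-call parity: C − P = S − K·e^(−rT) = 472 − 464·0.9620 = 472 − 446.3680 = 25.6320
C = P + (C − P) = 69.52 + (25.6320) = 95.1520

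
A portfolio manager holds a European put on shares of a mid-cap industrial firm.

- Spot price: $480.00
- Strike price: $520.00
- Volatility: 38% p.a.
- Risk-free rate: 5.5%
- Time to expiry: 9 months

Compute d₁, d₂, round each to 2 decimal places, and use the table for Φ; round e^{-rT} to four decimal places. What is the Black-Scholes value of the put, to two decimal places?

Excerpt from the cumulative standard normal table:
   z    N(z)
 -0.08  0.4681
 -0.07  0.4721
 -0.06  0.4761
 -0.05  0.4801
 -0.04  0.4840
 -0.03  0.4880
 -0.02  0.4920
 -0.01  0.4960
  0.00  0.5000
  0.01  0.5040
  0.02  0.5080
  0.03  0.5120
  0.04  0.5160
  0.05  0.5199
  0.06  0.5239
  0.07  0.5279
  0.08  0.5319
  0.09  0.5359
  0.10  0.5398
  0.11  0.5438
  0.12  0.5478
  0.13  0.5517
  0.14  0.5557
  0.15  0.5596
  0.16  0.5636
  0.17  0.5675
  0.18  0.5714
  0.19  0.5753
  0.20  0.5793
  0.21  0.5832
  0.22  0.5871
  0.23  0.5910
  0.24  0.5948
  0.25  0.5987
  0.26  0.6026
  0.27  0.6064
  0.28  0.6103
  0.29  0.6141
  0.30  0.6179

$74.09

σ√T = 0.38 × 0.8660 = 0.3291
d₁ = [ln(480/520) + (0.055 + 0.38²/2)·0.75] / 0.3291 = [-0.0800 + 0.0954] / 0.3291 = 0.0467 ⇒ 0.05
d₂ = d₁ − σ√T = 0.0467 − 0.3291 = -0.2824 ⇒ -0.28
e^(−rT) = e^(−0.055·0.75) = 0.9596
P = 520·0.9596·N(0.28) − 480·N(-0.05) = 520·0.9596·0.6103 − 480·0.4801 = 304.5348 − 230.4480 = 74.0868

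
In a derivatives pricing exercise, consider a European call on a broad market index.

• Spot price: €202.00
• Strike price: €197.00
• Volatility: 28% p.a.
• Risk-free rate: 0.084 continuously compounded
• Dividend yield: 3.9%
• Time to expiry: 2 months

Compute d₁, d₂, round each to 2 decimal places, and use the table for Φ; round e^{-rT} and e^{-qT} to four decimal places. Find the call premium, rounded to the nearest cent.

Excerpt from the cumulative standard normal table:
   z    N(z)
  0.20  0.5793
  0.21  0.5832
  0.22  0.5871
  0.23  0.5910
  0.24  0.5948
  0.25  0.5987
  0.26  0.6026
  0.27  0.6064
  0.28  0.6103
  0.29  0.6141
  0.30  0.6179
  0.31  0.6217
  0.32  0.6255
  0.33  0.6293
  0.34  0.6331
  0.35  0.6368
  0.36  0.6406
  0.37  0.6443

σ√T = 0.28 × 0.4082 = 0.1143
d₁ = [ln(202/197) + (0.084 − 0.039 + ½·0.28²)·0.1667] / (σ√T) = (0.0251 + 0.0140) / 0.1143 = 0.3420 → 0.34
d₂ = 0.3420 − 0.1143 = 0.2277 → 0.23
e^(−qT) = e^(−0.039·0.1667) = 0.9935;  e^(−rT) = e^(−0.084·0.1667) = 0.9861
N(d₁) = N(0.34) = 0.6331;  N(d₂) = N(0.23) = 0.5910
C = 202·0.9935·0.6331 − 197·0.9861·0.5910 = 127.0549 − 114.8087 = 12.2463

€12.25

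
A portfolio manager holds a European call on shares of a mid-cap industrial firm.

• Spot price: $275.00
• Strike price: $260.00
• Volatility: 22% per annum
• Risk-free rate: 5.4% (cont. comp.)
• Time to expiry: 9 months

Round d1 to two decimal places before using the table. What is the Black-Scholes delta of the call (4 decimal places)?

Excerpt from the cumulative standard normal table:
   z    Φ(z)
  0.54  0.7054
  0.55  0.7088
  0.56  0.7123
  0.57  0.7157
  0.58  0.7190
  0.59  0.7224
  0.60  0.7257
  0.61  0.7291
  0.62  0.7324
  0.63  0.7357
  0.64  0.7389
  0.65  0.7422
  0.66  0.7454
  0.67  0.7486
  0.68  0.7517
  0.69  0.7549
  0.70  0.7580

T = 0.75;  σ√T = 0.1905
d₁ = [ln(275/260) + (0.054 + 0.22²/2)·0.75] / 0.1905 = [0.0561 + 0.0586] / 0.1905 = 0.6022 ≈ 0.60
N(d₁) = N(0.60) = 0.7257
Δ_call = N(d₁) = 0.7257

0.7257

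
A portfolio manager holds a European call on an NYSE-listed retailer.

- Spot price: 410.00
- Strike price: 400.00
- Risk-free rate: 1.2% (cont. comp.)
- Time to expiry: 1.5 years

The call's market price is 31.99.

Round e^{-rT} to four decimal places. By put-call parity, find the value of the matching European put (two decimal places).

exp(−rT) = exp(−0.012·1.5) = 0.9822
Put-call parity: C − P = S − K·e^(−rT) = 410 − 400·0.9822 = 410 − 392.8800 = 17.1200
P = C − (C − P) = 31.99 − (17.1200) = 14.8700

14.87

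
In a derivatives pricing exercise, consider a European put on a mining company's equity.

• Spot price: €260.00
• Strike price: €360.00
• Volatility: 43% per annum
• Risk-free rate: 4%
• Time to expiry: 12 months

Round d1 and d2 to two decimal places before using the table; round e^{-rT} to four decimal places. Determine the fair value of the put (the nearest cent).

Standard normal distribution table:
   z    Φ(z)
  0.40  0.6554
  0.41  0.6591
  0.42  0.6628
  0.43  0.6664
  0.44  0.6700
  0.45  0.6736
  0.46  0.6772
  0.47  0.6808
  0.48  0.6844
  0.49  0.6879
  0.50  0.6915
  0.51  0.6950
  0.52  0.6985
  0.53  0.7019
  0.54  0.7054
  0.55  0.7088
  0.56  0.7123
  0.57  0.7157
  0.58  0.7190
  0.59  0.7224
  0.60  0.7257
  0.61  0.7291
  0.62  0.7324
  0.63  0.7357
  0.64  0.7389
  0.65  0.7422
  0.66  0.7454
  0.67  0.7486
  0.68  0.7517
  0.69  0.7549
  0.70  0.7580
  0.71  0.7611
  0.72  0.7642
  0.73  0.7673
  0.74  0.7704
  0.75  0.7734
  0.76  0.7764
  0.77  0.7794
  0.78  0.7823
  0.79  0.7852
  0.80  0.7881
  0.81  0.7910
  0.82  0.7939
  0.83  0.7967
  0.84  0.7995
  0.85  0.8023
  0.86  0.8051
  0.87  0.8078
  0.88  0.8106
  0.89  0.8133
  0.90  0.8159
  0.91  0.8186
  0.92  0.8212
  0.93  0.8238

€105.24

T = 1;  σ√T = 0.4300
d₁ = [ln(260/360) + (0.04 + 0.43²/2)·1] / 0.4300 = [-0.3254 + 0.1324] / 0.4300 = -0.4488 ≈ -0.45
d₂ = d₁ − σ√T = -0.4488 − 0.4300 = -0.8788 ≈ -0.88
exp(−rT) = exp(−0.04·1) = 0.9608
N(−d₂) = N(0.88) = 0.8106;  N(−d₁) = N(0.45) = 0.6736
P = 360·0.9608·0.8106 − 260·0.6736 = 280.3768 − 175.1360 = 105.2408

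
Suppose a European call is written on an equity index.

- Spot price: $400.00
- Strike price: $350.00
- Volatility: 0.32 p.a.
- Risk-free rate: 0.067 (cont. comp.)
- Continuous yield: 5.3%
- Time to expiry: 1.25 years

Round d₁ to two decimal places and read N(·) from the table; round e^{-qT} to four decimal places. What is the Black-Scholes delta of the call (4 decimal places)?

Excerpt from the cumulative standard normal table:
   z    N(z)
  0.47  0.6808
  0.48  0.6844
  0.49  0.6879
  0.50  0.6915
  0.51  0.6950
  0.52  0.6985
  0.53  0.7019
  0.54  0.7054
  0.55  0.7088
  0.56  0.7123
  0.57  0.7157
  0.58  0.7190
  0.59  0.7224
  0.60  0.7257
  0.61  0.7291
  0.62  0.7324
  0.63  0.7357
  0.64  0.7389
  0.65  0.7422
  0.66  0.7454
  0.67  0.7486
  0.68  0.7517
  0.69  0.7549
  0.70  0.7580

σ√T = 0.32·√1.25 = 0.3578
d₁ = [ln(400/350) + (0.067 − 0.053 + 0.32²/2)·1.25] / 0.3578 = [0.1335 + 0.0815] / 0.3578 = 0.6010 ≈ 0.60
N(d₁) = N(0.60) = 0.7257
Δ_call = exp(−qT)·N(d₁) = 0.9359·0.7257 = 0.6792

0.6792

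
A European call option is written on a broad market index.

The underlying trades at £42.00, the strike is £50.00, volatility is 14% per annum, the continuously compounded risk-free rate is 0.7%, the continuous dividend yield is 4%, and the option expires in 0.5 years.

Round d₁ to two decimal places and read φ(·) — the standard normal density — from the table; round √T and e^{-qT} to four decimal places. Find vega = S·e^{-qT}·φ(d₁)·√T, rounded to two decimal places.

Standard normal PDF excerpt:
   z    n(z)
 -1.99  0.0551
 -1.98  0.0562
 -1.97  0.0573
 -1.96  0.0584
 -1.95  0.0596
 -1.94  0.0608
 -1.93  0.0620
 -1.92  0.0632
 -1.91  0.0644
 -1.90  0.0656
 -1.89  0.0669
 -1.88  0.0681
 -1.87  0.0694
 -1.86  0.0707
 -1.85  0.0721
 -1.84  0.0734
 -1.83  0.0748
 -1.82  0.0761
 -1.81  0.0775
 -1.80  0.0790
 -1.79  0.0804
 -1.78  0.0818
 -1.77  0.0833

T = 0.5;  σ√T = 0.0990
d₁ = [ln(42/50) + (0.007 − 0.04 + 0.14²/2)·0.5] / 0.0990 = [-0.1744 − 0.0116] / 0.0990 = -1.8784 which rounds to -1.88
√T = √0.5 = 0.7071
φ(d₁) = φ(-1.88) = 0.0681
e^(−qT) = e^(−0.04·0.5) = 0.9802
vega = S·e^(−qT)·φ(d₁)·√T = 42·0.9802·0.0681·0.7071 = 1.9824
(Vega is the same for a European call and put with the same parameters.)

1.98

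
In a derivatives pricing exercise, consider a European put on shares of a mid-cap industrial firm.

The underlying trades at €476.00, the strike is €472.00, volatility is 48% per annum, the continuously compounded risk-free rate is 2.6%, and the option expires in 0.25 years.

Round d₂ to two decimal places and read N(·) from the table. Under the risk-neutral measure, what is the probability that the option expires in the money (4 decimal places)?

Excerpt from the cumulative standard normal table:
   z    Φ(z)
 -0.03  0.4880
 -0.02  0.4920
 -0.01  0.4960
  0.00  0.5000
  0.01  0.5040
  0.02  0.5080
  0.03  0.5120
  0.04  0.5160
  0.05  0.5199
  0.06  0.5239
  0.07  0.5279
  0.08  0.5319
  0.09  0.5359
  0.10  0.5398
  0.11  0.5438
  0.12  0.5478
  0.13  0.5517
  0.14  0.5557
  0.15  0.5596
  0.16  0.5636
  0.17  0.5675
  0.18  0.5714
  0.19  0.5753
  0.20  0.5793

0.5239

σ√T = 0.48·√0.25 = 0.2400
d₁ = [ln(476/472) + (0.026 + ½·0.48²)·0.25] / (σ√T) = (0.0084 + 0.0353) / 0.2400 = 0.1822 ⇒ 0.18
d₂ = 0.1822 − 0.2400 = -0.0578 ⇒ -0.06
Pr(exercise) under Q = N(−d₂) = N(0.06) = 0.5239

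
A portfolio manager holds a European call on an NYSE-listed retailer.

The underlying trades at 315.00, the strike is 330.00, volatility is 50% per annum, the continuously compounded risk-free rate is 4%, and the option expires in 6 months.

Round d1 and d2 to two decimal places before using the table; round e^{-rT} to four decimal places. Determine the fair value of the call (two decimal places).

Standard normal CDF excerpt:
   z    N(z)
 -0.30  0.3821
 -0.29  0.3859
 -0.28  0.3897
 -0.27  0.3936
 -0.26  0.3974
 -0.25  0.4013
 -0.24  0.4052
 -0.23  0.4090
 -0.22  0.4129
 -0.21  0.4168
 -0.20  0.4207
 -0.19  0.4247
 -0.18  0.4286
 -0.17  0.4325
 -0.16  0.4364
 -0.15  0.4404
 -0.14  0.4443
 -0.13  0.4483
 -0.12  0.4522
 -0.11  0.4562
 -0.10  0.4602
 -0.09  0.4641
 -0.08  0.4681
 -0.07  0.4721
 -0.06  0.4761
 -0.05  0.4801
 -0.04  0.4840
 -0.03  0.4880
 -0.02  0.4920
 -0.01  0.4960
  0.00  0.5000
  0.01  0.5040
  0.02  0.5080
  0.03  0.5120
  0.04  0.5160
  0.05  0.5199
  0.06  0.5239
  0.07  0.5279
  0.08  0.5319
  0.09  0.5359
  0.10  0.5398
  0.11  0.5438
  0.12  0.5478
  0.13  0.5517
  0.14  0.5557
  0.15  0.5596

40.23

σ√T = 0.5 × 0.7071 = 0.3536
d₁ = [ln(315/330) + (0.04 + 0.5²/2)·0.5] / 0.3536 = [-0.0465 + 0.0825] / 0.3536 = 0.1018 ⇒ 0.10
d₂ = d₁ − σ√T = 0.1018 − 0.3536 = -0.2518 ⇒ -0.25
e^(−rT) = e^(−0.04·0.5) = 0.9802
C = 315·N(0.10) − 330·0.9802·N(-0.25) = 315·0.5398 − 330·0.9802·0.4013 = 170.0370 − 129.8069 = 40.2301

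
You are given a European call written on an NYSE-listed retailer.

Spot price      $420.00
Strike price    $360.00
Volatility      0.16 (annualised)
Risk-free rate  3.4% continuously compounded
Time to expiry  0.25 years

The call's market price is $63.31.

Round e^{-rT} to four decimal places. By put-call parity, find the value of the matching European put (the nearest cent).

$0.25

exp(−rT) = exp(−0.034·0.25) = 0.9915
Put-call parity: C − P = S − K·e^(−rT) = 420 − 360·0.9915 = 420 − 356.9400 = 63.0600
P = C − (C − P) = 63.31 − (63.0600) = 0.2500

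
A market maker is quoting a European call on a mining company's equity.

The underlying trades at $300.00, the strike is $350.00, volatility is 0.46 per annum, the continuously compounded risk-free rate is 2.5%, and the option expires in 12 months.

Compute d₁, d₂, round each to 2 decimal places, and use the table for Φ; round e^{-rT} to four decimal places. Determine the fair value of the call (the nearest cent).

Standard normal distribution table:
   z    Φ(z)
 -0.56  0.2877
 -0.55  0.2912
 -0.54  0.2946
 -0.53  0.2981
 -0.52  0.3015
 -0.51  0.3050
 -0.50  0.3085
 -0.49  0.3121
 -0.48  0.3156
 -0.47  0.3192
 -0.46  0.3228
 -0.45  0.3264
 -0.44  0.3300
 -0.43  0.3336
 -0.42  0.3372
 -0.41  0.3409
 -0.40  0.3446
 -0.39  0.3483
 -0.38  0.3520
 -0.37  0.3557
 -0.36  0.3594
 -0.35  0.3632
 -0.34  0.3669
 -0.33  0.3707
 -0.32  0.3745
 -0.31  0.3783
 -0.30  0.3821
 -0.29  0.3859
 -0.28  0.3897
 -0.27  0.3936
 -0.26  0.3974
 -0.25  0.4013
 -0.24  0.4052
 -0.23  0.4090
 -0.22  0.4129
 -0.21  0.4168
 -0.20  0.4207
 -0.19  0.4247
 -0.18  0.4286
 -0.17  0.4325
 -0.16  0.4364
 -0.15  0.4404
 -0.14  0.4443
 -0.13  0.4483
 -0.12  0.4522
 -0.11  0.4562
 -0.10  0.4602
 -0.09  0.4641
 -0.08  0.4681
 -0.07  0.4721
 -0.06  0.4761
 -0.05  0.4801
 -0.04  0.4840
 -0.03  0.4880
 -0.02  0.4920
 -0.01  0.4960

T = 1;  σ√T = 0.4600
d₁ = [ln(300/350) + (0.025 + 0.46²/2)·1] / 0.4600 = [-0.1542 + 0.1308] / 0.4600 = -0.0508 ⇒ -0.05
d₂ = d₁ − σ√T = -0.0508 − 0.4600 = -0.5108 ⇒ -0.51
e^(−rT) = e^(−0.025·1) = 0.9753
N(d₁) = N(-0.05) = 0.4801;  N(d₂) = N(-0.51) = 0.3050
C = 300·0.4801 − 350·0.9753·0.3050 = 144.0300 − 104.1133 = 39.9167

$39.92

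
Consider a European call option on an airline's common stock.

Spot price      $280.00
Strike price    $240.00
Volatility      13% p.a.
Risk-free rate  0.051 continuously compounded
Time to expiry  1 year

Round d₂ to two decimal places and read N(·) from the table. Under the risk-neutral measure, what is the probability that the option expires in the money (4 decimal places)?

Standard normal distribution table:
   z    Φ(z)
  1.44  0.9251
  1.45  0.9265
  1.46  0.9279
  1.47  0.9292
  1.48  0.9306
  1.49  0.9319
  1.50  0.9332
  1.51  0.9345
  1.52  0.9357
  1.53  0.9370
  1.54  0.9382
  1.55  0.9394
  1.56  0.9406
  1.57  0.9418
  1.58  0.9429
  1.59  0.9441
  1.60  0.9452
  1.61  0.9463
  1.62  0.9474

0.9345

T = 1;  σ√T = 0.1300
d₁ = [ln(280/240) + (0.051 + ½·0.13²)·1] / (σ√T) = (0.1542 + 0.0594) / 0.1300 = 1.6431 ≈ 1.64
d₂ = 1.6431 − 0.1300 = 1.5131 ≈ 1.51
Risk-neutral Pr[S_T > K] = N(d₂) = N(1.51) = 0.9345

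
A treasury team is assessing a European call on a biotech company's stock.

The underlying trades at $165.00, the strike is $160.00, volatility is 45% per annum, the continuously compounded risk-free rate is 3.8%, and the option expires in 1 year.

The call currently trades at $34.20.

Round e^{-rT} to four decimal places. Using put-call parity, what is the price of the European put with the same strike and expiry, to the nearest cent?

e^(−rT) = e^(−0.038·1) = 0.9627
Put-call parity: C − P = S − K·e^(−rT) = 165 − 160·0.9627 = 165 − 154.0320 = 10.9680
P = C − (C − P) = 34.20 − (10.9680) = 23.2320

$23.23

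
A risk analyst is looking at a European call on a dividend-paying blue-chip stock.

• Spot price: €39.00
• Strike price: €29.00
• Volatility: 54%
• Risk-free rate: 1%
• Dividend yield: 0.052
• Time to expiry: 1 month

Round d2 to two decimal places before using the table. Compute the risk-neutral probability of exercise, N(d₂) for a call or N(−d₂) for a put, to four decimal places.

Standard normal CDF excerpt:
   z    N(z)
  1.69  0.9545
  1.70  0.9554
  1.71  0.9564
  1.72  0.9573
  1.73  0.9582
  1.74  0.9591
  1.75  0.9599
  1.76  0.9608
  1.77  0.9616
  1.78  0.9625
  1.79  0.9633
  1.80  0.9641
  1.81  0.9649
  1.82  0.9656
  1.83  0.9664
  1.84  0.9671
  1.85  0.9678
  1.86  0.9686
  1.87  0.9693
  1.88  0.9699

T = 0.08333;  σ√T = 0.1559
d₁ = [ln(39/29) + (0.01 − 0.052 + ½·0.54²)·0.08333] / (σ√T) = (0.2963 + 0.0087) / 0.1559 = 1.9560 ⇒ 1.96
d₂ = 1.9560 − 0.1559 = 1.8002 ⇒ 1.80
Risk-neutral Pr[S_T > K] = N(d₂) = N(1.80) = 0.9641

0.9641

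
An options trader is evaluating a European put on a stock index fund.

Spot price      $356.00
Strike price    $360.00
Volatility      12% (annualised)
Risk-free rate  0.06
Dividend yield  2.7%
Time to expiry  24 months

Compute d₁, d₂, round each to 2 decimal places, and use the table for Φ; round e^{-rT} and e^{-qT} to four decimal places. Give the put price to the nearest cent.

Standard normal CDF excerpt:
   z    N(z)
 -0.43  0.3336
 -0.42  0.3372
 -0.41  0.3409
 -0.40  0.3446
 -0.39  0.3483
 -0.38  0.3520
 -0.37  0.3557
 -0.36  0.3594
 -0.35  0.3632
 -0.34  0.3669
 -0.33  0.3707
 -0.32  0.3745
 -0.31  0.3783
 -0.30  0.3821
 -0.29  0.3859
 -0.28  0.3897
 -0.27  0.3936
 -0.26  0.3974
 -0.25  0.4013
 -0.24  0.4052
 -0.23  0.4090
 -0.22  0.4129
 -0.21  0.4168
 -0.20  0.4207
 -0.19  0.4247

T = 2;  σ√T = 0.1697
ln(S/K) + (r − q + σ²/2)T = ln(356/360) + (0.06 − 0.027 + 0.12²/2)·2 = -0.0112 + 0.0804 = 0.0692
d₁ = 0.0692 / 0.1697 = 0.4079 ⇒ 0.41
d₂ = d₁ − σ√T = 0.4079 − 0.1697 = 0.2382 ⇒ 0.24
e^(−qT) = e^(−0.027·2) = 0.9474;  e^(−rT) = e^(−0.06·2) = 0.8869
P = 360·0.8869·N(-0.24) − 356·0.9474·N(-0.41) = 360·0.8869·0.4052 − 356·0.9474·0.3409 = 129.3739 − 114.9768 = 14.3970

$14.40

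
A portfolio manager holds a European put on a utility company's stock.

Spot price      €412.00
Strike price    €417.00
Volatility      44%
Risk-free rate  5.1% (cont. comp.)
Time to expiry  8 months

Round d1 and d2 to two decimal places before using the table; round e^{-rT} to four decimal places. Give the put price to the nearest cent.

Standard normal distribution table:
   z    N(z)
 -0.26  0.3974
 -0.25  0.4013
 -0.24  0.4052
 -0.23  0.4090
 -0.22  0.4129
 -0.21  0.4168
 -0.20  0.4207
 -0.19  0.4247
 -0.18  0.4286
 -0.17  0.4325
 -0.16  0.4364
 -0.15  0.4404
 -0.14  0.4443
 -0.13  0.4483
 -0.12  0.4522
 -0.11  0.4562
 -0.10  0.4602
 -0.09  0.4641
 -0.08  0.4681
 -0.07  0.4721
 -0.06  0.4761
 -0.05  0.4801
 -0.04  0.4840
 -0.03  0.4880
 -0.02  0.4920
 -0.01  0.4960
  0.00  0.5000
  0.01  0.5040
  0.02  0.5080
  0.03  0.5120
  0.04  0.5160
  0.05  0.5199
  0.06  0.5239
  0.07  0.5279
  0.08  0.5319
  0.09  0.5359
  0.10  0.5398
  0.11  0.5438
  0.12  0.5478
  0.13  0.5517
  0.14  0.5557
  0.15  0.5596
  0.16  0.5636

σ√T = 0.44 × 0.8165 = 0.3593
d₁ = [ln(412/417) + (0.051 + ½·0.44²)·0.6667] / (σ√T) = (-0.0121 + 0.0985) / 0.3593 = 0.2407 → 0.24
d₂ = 0.2407 − 0.3593 = -0.1186 → -0.12
e^(−rT) = e^(−0.051·0.6667) = 0.9666
N(−d₂) = N(0.12) = 0.5478;  N(−d₁) = N(-0.24) = 0.4052
P = 417·0.9666·0.5478 − 412·0.4052 = 220.8030 − 166.9424 = 53.8606

€53.86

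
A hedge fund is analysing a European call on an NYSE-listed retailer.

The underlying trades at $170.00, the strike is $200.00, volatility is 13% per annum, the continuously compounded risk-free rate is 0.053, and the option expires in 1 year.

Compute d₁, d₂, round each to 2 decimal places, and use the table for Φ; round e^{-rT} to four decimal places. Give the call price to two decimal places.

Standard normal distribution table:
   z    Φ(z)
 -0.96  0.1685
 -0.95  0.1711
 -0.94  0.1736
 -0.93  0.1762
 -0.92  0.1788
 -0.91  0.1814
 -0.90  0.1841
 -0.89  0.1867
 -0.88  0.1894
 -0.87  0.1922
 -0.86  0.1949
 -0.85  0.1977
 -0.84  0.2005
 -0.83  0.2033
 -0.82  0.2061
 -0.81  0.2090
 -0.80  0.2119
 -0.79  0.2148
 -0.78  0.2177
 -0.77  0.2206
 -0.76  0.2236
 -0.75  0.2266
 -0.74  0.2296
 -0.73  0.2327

$2.60

σ√T = 0.13 × 1.0000 = 0.1300
d₁ = [ln(170/200) + (0.053 + ½·0.13²)·1] / (σ√T) = (-0.1625 + 0.0614) / 0.1300 = -0.7775 ≈ -0.78
d₂ = -0.7775 − 0.1300 = -0.9075 ≈ -0.91
e^(−rT) = e^(−0.053·1) = 0.9484
C = 170·N(-0.78) − 200·0.9484·N(-0.91) = 170·0.2177 − 200·0.9484·0.1814 = 37.0090 − 34.4080 = 2.6010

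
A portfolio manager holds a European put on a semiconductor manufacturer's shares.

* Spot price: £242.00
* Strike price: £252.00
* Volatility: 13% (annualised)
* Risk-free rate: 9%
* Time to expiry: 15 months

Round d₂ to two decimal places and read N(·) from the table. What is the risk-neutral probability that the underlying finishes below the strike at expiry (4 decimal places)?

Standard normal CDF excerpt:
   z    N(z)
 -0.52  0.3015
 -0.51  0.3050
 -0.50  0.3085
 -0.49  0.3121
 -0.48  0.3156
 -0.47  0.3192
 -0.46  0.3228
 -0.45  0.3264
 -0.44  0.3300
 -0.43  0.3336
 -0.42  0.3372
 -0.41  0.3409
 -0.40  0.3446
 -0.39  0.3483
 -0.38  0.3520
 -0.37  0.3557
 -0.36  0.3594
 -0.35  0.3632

0.3372

T = 1.25;  σ√T = 0.1453
d₁ = [ln(242/252) + (0.09 + 0.13²/2)·1.25] / 0.1453 = [-0.0405 + 0.1231] / 0.1453 = 0.5681 which rounds to 0.57
d₂ = d₁ − σ√T = 0.5681 − 0.1453 = 0.4228 which rounds to 0.42
Risk-neutral Pr[S_T < K] = N(−d₂) = N(-0.42) = 0.3372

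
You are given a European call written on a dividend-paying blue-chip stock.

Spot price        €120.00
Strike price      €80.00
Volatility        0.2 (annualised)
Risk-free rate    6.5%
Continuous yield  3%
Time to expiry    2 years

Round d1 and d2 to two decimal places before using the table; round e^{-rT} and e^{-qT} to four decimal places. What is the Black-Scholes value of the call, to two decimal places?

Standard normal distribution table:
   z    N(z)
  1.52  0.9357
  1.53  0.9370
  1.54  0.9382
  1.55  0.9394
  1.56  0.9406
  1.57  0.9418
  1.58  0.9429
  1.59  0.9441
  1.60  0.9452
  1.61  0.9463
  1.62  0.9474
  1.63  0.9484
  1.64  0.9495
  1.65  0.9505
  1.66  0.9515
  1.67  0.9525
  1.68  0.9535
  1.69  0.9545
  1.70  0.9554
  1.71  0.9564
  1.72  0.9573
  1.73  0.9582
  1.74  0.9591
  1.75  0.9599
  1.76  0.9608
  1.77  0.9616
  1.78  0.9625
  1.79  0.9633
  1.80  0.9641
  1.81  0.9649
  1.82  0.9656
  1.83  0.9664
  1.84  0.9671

σ√T = 0.2·√2 = 0.2828
d₁ = [ln(120/80) + (0.065 − 0.03 + 0.2²/2)·2] / 0.2828 = [0.4055 + 0.1100] / 0.2828 = 1.8224 ≈ 1.82
d₂ = d₁ − σ√T = 1.8224 − 0.2828 = 1.5396 ≈ 1.54
exp(−qT) = exp(−0.03·2) = 0.9418;  exp(−rT) = exp(−0.065·2) = 0.8781
C = 120·0.9418·N(1.82) − 80·0.8781·N(1.54) = 120·0.9418·0.9656 − 80·0.8781·0.9382 = 109.1282 − 65.9067 = 43.2216

€43.22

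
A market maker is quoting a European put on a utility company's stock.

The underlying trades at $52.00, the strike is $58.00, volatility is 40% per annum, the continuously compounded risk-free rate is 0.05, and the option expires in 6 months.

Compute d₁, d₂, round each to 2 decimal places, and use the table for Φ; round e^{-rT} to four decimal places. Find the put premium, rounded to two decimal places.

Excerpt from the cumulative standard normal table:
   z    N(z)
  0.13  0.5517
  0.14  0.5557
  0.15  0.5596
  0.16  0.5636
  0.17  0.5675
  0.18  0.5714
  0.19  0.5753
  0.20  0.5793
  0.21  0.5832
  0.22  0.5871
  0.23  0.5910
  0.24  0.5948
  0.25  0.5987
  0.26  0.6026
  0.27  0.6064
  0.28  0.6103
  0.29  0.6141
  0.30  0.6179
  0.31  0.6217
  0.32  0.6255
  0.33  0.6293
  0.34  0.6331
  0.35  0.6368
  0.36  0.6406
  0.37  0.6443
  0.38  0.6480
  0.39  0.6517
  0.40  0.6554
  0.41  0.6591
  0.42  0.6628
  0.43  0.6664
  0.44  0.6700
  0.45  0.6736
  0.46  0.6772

σ√T = 0.4·√0.5 = 0.2828
d₁ = [ln(52/58) + (0.05 + 0.4²/2)·0.5] / 0.2828 = [-0.1092 + 0.0650] / 0.2828 = -0.1563 which rounds to -0.16
d₂ = d₁ − σ√T = -0.1563 − 0.2828 = -0.4391 which rounds to -0.44
exp(−rT) = exp(−0.05·0.5) = 0.9753
P = 58·0.9753·N(0.44) − 52·N(0.16) = 58·0.9753·0.6700 − 52·0.5636 = 37.9002 − 29.3072 = 8.5930

$8.59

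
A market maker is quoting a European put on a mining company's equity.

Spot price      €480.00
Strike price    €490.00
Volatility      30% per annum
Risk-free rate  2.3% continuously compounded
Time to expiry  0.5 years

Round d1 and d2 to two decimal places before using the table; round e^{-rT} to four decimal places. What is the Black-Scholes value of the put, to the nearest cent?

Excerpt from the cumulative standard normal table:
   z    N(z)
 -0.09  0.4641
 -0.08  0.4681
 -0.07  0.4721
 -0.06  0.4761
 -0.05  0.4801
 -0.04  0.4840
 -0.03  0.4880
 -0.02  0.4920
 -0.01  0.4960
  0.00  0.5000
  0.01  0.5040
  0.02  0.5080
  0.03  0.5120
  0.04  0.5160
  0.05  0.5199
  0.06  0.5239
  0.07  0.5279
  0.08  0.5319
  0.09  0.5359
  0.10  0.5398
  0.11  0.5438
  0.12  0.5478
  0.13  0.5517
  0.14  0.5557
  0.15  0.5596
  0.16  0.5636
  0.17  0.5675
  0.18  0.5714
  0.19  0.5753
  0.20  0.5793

T = 0.5;  σ√T = 0.2121
d₁ = [ln(480/490) + (0.023 + ½·0.3²)·0.5] / (σ√T) = (-0.0206 + 0.0340) / 0.2121 = 0.0631 ≈ 0.06
d₂ = 0.0631 − 0.2121 = -0.1491 ≈ -0.15
e^(−rT) = e^(−0.023·0.5) = 0.9886
N(−d₂) = N(0.15) = 0.5596;  N(−d₁) = N(-0.06) = 0.4761
P = 490·0.9886·0.5596 − 480·0.4761 = 271.0781 − 228.5280 = 42.5501

€42.55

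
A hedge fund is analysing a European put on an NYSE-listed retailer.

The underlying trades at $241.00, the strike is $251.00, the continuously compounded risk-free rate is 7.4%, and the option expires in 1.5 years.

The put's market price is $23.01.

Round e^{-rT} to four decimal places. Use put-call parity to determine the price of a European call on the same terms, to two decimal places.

e^(−rT) = e^(−0.074·1.5) = 0.8949
Put-call parity: C − P = S − K·e^(−rT) = 241 − 251·0.8949 = 241 − 224.6199 = 16.3801
C = P + (C − P) = 23.01 + (16.3801) = 39.3901

$39.39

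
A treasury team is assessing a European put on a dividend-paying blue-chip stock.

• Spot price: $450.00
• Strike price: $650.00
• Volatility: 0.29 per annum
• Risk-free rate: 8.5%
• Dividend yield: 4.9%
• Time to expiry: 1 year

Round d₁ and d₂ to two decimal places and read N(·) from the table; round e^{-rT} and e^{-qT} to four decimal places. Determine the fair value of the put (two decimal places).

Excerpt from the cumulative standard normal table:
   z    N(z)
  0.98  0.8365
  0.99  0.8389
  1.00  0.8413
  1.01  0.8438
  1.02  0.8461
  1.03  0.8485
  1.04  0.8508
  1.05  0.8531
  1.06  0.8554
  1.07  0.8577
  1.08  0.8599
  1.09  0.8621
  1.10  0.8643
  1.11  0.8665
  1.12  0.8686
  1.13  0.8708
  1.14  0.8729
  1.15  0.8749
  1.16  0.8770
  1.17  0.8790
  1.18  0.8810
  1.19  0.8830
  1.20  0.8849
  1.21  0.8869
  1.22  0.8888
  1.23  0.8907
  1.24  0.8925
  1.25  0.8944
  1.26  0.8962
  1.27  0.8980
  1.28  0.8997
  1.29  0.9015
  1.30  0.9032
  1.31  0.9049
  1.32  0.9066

$177.73

σ√T = 0.29 × 1.0000 = 0.2900
d₁ = [ln(450/650) + (0.085 − 0.049 + ½·0.29²)·1] / (σ√T) = (-0.3677 + 0.0781) / 0.2900 = -0.9989 ⇒ -1.00
d₂ = -0.9989 − 0.2900 = -1.2889 ⇒ -1.29
e^(−qT) = e^(−0.049·1) = 0.9522;  e^(−rT) = e^(−0.085·1) = 0.9185
N(−d₂) = N(1.29) = 0.9015;  N(−d₁) = N(1.00) = 0.8413
P = 650·0.9185·0.9015 − 450·0.9522·0.8413 = 538.2180 − 360.4886 = 177.7294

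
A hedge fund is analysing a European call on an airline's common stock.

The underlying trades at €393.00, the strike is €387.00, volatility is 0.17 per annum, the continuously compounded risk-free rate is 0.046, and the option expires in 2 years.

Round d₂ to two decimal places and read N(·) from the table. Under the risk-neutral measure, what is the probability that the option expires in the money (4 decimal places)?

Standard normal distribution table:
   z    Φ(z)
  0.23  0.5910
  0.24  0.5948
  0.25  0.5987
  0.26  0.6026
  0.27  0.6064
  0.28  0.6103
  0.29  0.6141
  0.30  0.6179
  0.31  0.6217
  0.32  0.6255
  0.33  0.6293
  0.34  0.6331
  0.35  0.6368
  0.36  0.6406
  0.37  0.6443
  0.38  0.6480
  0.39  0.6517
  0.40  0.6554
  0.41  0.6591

0.6293

σ√T = 0.17·√2 = 0.2404
d₁ = [ln(393/387) + (0.046 + 0.17²/2)·2] / 0.2404 = [0.0154 + 0.1209] / 0.2404 = 0.5669 ⇒ 0.57
d₂ = d₁ − σ√T = 0.5669 − 0.2404 = 0.3265 ⇒ 0.33
Pr(exercise) under Q = N(d₂) = 0.6293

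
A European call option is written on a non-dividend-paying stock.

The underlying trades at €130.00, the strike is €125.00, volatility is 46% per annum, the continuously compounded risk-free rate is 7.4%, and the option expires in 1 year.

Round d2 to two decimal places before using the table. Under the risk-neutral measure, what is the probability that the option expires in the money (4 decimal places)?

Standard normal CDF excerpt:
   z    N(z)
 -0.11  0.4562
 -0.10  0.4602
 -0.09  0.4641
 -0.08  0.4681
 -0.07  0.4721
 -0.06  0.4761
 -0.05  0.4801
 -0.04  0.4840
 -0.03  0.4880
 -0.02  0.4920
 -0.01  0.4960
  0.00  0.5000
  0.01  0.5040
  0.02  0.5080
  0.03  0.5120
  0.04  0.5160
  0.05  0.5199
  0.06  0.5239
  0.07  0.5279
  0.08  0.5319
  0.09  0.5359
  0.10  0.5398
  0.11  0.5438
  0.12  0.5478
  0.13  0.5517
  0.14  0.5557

0.5080

σ√T = 0.46 × 1.0000 = 0.4600
d₁ = [ln(130/125) + (0.074 + ½·0.46²)·1] / (σ√T) = (0.0392 + 0.1798) / 0.4600 = 0.4761 ≈ 0.48
d₂ = 0.4761 − 0.4600 = 0.0161 ≈ 0.02
Pr(exercise) under Q = N(d₂) = 0.5080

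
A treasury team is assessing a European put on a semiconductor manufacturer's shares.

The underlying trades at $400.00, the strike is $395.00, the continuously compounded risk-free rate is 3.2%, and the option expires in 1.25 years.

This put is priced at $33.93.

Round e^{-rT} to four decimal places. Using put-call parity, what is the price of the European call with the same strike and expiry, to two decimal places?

$54.41

exp(−rT) = exp(−0.032·1.25) = 0.9608
Put-call parity: C − P = S − K·e^(−rT) = 400 − 395·0.9608 = 400 − 379.5160 = 20.4840
C = P + (C − P) = 33.93 + (20.4840) = 54.4140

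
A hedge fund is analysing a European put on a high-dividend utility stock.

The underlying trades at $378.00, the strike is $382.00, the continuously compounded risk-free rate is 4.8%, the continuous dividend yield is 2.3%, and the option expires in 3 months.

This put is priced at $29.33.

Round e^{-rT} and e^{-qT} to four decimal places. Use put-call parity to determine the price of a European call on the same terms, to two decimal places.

$27.72

exp(−qT) = exp(−0.023·0.25) = 0.9943;  exp(−rT) = exp(−0.048·0.25) = 0.9881
Put-call parity: C − P = S·e^(−qT) − K·e^(−rT) = 378·0.9943 − 382·0.9881 = 375.8454 − 377.4542 = -1.6088
C = P + (C − P) = 29.33 + (-1.6088) = 27.7212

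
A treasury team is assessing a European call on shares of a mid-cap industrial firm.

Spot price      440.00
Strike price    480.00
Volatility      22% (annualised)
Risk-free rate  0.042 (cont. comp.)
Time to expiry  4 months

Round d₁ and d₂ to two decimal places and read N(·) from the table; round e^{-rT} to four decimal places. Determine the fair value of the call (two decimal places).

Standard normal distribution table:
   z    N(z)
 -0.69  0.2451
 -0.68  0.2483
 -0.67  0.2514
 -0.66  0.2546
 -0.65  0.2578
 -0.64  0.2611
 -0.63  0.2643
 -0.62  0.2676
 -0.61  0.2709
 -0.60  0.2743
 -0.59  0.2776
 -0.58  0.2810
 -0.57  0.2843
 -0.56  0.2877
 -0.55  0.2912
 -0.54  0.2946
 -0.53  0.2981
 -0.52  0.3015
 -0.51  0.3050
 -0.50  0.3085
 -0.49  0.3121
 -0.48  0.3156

10.61

σ√T = 0.22·√0.3333 = 0.1270
d₁ = [ln(440/480) + (0.042 + 0.22²/2)·0.3333] / 0.1270 = [-0.0870 + 0.0221] / 0.1270 = -0.5113 → -0.51
d₂ = d₁ − σ√T = -0.5113 − 0.1270 = -0.6383 → -0.64
e^(−rT) = e^(−0.042·0.3333) = 0.9861
C = 440·N(-0.51) − 480·0.9861·N(-0.64) = 440·0.3050 − 480·0.9861·0.2611 = 134.2000 − 123.5859 = 10.6141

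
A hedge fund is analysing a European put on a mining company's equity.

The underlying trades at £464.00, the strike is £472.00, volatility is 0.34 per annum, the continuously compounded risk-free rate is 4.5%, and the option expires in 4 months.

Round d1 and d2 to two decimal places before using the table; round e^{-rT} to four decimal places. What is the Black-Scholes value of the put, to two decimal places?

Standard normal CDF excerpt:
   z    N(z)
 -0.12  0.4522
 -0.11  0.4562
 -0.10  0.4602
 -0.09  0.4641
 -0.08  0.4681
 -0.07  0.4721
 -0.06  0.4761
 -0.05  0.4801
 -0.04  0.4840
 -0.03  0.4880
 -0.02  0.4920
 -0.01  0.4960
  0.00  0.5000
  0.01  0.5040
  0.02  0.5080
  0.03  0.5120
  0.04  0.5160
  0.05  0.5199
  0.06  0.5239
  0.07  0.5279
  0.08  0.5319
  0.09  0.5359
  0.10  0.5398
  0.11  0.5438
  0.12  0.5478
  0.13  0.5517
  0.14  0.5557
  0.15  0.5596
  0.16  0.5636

£37.51

T = 0.3333;  σ√T = 0.1963
ln(S/K) + (r + σ²/2)T = ln(464/472) + (0.045 + 0.34²/2)·0.3333 = -0.0171 + 0.0343 = 0.0172
d₁ = 0.0172 / 0.1963 = 0.0875 which rounds to 0.09
d₂ = d₁ − σ√T = 0.0875 − 0.1963 = -0.1088 which rounds to -0.11
e^(−rT) = e^(−0.045·0.3333) = 0.9851
N(−d₂) = N(0.11) = 0.5438;  N(−d₁) = N(-0.09) = 0.4641
P = 472·0.9851·0.5438 − 464·0.4641 = 252.8492 − 215.3424 = 37.5068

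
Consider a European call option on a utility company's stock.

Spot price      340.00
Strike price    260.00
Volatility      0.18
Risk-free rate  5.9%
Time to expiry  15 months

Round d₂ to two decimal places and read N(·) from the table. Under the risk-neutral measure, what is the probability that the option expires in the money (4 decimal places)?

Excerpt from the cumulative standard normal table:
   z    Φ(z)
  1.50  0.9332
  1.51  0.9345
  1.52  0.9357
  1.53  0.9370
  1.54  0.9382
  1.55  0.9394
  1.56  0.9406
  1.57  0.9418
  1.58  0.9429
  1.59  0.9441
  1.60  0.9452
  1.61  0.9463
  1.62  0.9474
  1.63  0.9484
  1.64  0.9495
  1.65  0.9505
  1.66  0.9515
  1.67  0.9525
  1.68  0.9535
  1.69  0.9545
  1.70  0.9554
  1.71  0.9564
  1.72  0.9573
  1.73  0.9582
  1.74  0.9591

T = 1.25;  σ√T = 0.2012
d₁ = [ln(340/260) + (0.059 + 0.18²/2)·1.25] / 0.2012 = [0.2683 + 0.0940] / 0.2012 = 1.8001 ≈ 1.80
d₂ = d₁ − σ√T = 1.8001 − 0.2012 = 1.5989 ≈ 1.60
Pr(exercise) under Q = N(d₂) = 0.9452

0.9452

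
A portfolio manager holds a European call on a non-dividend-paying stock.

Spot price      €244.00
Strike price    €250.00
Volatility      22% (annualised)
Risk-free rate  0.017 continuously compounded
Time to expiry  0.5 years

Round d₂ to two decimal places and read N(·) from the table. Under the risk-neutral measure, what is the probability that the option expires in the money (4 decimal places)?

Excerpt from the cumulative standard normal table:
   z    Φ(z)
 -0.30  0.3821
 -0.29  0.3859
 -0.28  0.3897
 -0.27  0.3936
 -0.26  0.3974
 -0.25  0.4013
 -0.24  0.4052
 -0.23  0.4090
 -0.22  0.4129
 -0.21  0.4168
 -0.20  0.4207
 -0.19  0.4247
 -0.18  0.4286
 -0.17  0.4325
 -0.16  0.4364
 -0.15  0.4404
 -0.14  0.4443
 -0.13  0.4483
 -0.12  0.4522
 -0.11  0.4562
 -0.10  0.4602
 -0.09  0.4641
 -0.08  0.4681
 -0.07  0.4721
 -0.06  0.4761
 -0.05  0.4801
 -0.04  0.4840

σ√T = 0.22 × 0.7071 = 0.1556
d₁ = [ln(244/250) + (0.017 + 0.22²/2)·0.5] / 0.1556 = [-0.0243 + 0.0206] / 0.1556 = -0.0237 which rounds to -0.02
d₂ = d₁ − σ√T = -0.0237 − 0.1556 = -0.1793 which rounds to -0.18
Pr(exercise) under Q = N(d₂) = 0.4286

0.4286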